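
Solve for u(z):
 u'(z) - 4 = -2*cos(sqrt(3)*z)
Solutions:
 u(z) = C1 + 4*z - 2*sqrt(3)*sin(sqrt(3)*z)/3


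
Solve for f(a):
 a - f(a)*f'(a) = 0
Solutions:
 f(a) = -sqrt(C1 + a^2)
 f(a) = sqrt(C1 + a^2)


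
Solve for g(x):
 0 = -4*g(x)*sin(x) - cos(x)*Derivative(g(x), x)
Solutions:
 g(x) = C1*cos(x)^4


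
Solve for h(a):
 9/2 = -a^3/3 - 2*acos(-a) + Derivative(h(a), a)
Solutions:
 h(a) = C1 + a^4/12 + 2*a*acos(-a) + 9*a/2 + 2*sqrt(1 - a^2)


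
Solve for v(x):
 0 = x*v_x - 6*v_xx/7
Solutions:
 v(x) = C1 + C2*erfi(sqrt(21)*x/6)


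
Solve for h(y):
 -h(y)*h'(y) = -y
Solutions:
 h(y) = -sqrt(C1 + y^2)
 h(y) = sqrt(C1 + y^2)


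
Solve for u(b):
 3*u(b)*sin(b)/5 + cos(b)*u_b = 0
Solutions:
 u(b) = C1*cos(b)^(3/5)


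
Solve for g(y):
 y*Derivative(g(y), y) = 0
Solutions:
 g(y) = C1


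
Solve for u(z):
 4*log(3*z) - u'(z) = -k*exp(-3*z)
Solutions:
 u(z) = C1 - k*exp(-3*z)/3 + 4*z*log(z) + 4*z*(-1 + log(3))


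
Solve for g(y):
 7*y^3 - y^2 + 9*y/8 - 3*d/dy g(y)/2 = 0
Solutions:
 g(y) = C1 + 7*y^4/6 - 2*y^3/9 + 3*y^2/8


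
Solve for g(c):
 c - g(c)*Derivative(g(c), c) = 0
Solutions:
 g(c) = -sqrt(C1 + c^2)
 g(c) = sqrt(C1 + c^2)


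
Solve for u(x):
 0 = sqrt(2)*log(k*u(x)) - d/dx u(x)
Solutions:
 li(k*u(x))/k = C1 + sqrt(2)*x


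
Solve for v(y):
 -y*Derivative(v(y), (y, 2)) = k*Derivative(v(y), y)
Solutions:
 v(y) = C1 + y^(1 - re(k))*(C2*sin(log(y)*Abs(im(k))) + C3*cos(log(y)*im(k)))


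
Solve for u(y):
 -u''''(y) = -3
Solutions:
 u(y) = C1 + C2*y + C3*y^2 + C4*y^3 + y^4/8


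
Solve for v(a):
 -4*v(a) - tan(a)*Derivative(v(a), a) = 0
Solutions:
 v(a) = C1/sin(a)^4


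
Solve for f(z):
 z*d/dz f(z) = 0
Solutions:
 f(z) = C1


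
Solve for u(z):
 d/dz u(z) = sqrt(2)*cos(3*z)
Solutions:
 u(z) = C1 + sqrt(2)*sin(3*z)/3


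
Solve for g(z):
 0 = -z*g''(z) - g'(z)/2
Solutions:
 g(z) = C1 + C2*sqrt(z)


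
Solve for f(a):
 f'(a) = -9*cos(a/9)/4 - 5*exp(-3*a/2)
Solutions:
 f(a) = C1 - 81*sin(a/9)/4 + 10*exp(-3*a/2)/3


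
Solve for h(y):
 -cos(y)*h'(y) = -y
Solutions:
 h(y) = C1 + Integral(y/cos(y), y)


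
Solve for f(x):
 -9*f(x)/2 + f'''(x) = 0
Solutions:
 f(x) = C3*exp(6^(2/3)*x/2) + (C1*sin(3*2^(2/3)*3^(1/6)*x/4) + C2*cos(3*2^(2/3)*3^(1/6)*x/4))*exp(-6^(2/3)*x/4)


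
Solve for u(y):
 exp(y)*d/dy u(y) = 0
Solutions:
 u(y) = C1


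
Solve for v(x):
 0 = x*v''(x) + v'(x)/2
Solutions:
 v(x) = C1 + C2*sqrt(x)


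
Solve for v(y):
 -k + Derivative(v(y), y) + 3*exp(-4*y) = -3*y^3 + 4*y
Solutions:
 v(y) = C1 + k*y - 3*y^4/4 + 2*y^2 + 3*exp(-4*y)/4


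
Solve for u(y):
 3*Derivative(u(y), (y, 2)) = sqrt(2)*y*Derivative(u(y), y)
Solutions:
 u(y) = C1 + C2*erfi(2^(3/4)*sqrt(3)*y/6)


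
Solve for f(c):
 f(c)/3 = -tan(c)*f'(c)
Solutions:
 f(c) = C1/sin(c)^(1/3)


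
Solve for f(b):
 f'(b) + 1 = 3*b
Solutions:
 f(b) = C1 + 3*b^2/2 - b


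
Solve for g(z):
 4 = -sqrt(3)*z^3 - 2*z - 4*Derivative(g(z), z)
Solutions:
 g(z) = C1 - sqrt(3)*z^4/16 - z^2/4 - z


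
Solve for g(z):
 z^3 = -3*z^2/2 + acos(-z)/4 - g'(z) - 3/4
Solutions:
 g(z) = C1 - z^4/4 - z^3/2 + z*acos(-z)/4 - 3*z/4 + sqrt(1 - z^2)/4


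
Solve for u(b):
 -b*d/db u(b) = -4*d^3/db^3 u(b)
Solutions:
 u(b) = C1 + Integral(C2*airyai(2^(1/3)*b/2) + C3*airybi(2^(1/3)*b/2), b)


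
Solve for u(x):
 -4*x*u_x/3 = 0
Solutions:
 u(x) = C1


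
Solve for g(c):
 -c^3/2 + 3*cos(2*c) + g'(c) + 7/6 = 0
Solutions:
 g(c) = C1 + c^4/8 - 7*c/6 - 3*sin(c)*cos(c)


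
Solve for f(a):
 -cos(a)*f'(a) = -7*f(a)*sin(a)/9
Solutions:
 f(a) = C1/cos(a)^(7/9)


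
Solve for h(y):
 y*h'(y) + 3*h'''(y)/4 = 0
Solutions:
 h(y) = C1 + Integral(C2*airyai(-6^(2/3)*y/3) + C3*airybi(-6^(2/3)*y/3), y)


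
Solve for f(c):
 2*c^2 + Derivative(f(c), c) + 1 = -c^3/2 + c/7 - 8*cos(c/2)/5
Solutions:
 f(c) = C1 - c^4/8 - 2*c^3/3 + c^2/14 - c - 16*sin(c/2)/5


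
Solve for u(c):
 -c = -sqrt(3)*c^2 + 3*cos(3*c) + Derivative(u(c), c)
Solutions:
 u(c) = C1 + sqrt(3)*c^3/3 - c^2/2 - sin(3*c)


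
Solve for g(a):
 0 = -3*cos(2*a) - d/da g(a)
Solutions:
 g(a) = C1 - 3*sin(2*a)/2


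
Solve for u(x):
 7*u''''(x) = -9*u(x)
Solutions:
 u(x) = (C1*sin(sqrt(6)*7^(3/4)*x/14) + C2*cos(sqrt(6)*7^(3/4)*x/14))*exp(-sqrt(6)*7^(3/4)*x/14) + (C3*sin(sqrt(6)*7^(3/4)*x/14) + C4*cos(sqrt(6)*7^(3/4)*x/14))*exp(sqrt(6)*7^(3/4)*x/14)


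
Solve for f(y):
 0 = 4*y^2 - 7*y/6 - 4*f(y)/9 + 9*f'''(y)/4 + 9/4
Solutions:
 f(y) = C3*exp(2*2^(1/3)*3^(2/3)*y/9) + 9*y^2 - 21*y/8 + (C1*sin(2^(1/3)*3^(1/6)*y/3) + C2*cos(2^(1/3)*3^(1/6)*y/3))*exp(-2^(1/3)*3^(2/3)*y/9) + 81/16


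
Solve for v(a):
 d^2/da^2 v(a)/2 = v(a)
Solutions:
 v(a) = C1*exp(-sqrt(2)*a) + C2*exp(sqrt(2)*a)


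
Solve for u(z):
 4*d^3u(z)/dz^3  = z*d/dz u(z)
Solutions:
 u(z) = C1 + Integral(C2*airyai(2^(1/3)*z/2) + C3*airybi(2^(1/3)*z/2), z)


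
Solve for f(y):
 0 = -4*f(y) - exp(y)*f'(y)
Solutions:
 f(y) = C1*exp(4*exp(-y))


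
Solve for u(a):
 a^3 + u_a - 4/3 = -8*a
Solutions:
 u(a) = C1 - a^4/4 - 4*a^2 + 4*a/3


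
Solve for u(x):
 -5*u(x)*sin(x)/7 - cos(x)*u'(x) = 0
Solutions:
 u(x) = C1*cos(x)^(5/7)


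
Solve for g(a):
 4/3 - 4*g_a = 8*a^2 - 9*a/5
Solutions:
 g(a) = C1 - 2*a^3/3 + 9*a^2/40 + a/3


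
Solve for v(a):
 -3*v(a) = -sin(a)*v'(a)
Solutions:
 v(a) = C1*(cos(a) - 1)^(3/2)/(cos(a) + 1)^(3/2)


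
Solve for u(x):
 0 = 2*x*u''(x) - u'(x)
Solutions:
 u(x) = C1 + C2*x^(3/2)


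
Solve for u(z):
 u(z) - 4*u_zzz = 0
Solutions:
 u(z) = C3*exp(2^(1/3)*z/2) + (C1*sin(2^(1/3)*sqrt(3)*z/4) + C2*cos(2^(1/3)*sqrt(3)*z/4))*exp(-2^(1/3)*z/4)


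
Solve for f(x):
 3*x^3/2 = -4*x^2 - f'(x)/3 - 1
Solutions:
 f(x) = C1 - 9*x^4/8 - 4*x^3 - 3*x


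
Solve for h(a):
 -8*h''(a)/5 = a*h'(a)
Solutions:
 h(a) = C1 + C2*erf(sqrt(5)*a/4)


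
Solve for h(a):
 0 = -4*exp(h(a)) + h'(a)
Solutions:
 h(a) = log(-1/(C1 + 4*a))


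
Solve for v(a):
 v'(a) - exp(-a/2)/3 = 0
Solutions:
 v(a) = C1 - 2*exp(-a/2)/3


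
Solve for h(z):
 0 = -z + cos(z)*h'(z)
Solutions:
 h(z) = C1 + Integral(z/cos(z), z)


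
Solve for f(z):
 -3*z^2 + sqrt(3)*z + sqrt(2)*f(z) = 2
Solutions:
 f(z) = 3*sqrt(2)*z^2/2 - sqrt(6)*z/2 + sqrt(2)


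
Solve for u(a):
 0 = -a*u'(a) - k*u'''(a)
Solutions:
 u(a) = C1 + Integral(C2*airyai(a*(-1/k)^(1/3)) + C3*airybi(a*(-1/k)^(1/3)), a)


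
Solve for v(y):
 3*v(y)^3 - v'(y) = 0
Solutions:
 v(y) = -sqrt(2)*sqrt(-1/(C1 + 3*y))/2
 v(y) = sqrt(2)*sqrt(-1/(C1 + 3*y))/2


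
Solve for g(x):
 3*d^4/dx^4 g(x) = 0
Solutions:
 g(x) = C1 + C2*x + C3*x^2 + C4*x^3


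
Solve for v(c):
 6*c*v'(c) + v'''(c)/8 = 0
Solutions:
 v(c) = C1 + Integral(C2*airyai(-2*6^(1/3)*c) + C3*airybi(-2*6^(1/3)*c), c)


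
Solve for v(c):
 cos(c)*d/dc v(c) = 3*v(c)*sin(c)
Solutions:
 v(c) = C1/cos(c)^3


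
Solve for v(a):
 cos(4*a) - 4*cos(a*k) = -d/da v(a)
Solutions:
 v(a) = C1 - sin(4*a)/4 + 4*sin(a*k)/k


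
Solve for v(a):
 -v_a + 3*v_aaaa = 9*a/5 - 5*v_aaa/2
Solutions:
 v(a) = C1 + C4*exp(a/2) - 9*a^2/10 + (C2*sin(sqrt(2)*a/3) + C3*cos(sqrt(2)*a/3))*exp(-2*a/3)


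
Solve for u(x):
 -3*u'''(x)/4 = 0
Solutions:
 u(x) = C1 + C2*x + C3*x^2


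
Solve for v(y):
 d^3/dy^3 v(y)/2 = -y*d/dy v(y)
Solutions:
 v(y) = C1 + Integral(C2*airyai(-2^(1/3)*y) + C3*airybi(-2^(1/3)*y), y)


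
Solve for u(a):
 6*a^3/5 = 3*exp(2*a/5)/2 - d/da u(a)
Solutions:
 u(a) = C1 - 3*a^4/10 + 15*exp(2*a/5)/4


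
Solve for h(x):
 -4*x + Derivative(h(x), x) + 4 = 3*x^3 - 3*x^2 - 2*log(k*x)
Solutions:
 h(x) = C1 + 3*x^4/4 - x^3 + 2*x^2 - 2*x*log(k*x) - 2*x


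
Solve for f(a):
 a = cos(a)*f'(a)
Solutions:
 f(a) = C1 + Integral(a/cos(a), a)


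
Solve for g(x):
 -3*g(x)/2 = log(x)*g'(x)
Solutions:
 g(x) = C1*exp(-3*li(x)/2)


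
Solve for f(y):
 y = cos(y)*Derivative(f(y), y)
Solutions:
 f(y) = C1 + Integral(y/cos(y), y)


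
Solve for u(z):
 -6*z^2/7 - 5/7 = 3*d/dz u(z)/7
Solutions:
 u(z) = C1 - 2*z^3/3 - 5*z/3


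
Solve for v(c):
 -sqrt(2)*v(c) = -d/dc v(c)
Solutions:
 v(c) = C1*exp(sqrt(2)*c)


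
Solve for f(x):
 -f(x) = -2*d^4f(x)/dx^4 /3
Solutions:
 f(x) = C1*exp(-2^(3/4)*3^(1/4)*x/2) + C2*exp(2^(3/4)*3^(1/4)*x/2) + C3*sin(2^(3/4)*3^(1/4)*x/2) + C4*cos(2^(3/4)*3^(1/4)*x/2)


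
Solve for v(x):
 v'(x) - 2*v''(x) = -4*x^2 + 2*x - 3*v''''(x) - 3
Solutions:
 v(x) = C1 + C4*exp(-x) - 4*x^3/3 - 7*x^2 - 31*x + (C2*sin(sqrt(3)*x/6) + C3*cos(sqrt(3)*x/6))*exp(x/2)


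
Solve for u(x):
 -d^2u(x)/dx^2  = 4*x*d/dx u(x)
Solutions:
 u(x) = C1 + C2*erf(sqrt(2)*x)


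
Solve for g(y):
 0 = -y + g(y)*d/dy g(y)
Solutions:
 g(y) = -sqrt(C1 + y^2)
 g(y) = sqrt(C1 + y^2)


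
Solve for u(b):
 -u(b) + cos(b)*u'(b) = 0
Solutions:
 u(b) = C1*sqrt(sin(b) + 1)/sqrt(sin(b) - 1)


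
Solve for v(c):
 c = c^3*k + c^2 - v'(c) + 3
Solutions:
 v(c) = C1 + c^4*k/4 + c^3/3 - c^2/2 + 3*c


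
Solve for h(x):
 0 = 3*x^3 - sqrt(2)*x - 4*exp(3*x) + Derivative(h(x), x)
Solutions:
 h(x) = C1 - 3*x^4/4 + sqrt(2)*x^2/2 + 4*exp(3*x)/3


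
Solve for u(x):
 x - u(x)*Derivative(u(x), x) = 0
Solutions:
 u(x) = -sqrt(C1 + x^2)
 u(x) = sqrt(C1 + x^2)


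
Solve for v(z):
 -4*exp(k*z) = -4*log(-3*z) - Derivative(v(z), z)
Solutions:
 v(z) = C1 - 4*z*log(-z) + 4*z*(1 - log(3)) + Piecewise((4*exp(k*z)/k, Ne(k, 0)), (4*z, True))


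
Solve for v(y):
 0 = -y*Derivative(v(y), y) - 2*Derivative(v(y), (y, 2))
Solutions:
 v(y) = C1 + C2*erf(y/2)


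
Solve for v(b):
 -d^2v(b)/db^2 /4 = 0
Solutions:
 v(b) = C1 + C2*b


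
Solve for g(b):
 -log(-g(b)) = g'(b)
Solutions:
 -li(-g(b)) = C1 - b


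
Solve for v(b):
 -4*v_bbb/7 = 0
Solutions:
 v(b) = C1 + C2*b + C3*b^2


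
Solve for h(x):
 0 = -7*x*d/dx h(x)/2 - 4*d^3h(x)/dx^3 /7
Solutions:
 h(x) = C1 + Integral(C2*airyai(-7^(2/3)*x/2) + C3*airybi(-7^(2/3)*x/2), x)


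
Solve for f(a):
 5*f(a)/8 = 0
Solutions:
 f(a) = 0


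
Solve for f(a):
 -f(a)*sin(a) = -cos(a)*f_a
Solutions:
 f(a) = C1/cos(a)


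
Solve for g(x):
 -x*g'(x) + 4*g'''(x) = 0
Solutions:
 g(x) = C1 + Integral(C2*airyai(2^(1/3)*x/2) + C3*airybi(2^(1/3)*x/2), x)


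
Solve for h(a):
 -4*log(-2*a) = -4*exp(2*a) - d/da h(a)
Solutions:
 h(a) = C1 + 4*a*log(-a) + 4*a*(-1 + log(2)) - 2*exp(2*a)


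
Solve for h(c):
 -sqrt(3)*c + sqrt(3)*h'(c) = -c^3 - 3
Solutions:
 h(c) = C1 - sqrt(3)*c^4/12 + c^2/2 - sqrt(3)*c


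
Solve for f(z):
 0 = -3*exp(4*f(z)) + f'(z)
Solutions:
 f(z) = log(-(-1/(C1 + 12*z))^(1/4))
 f(z) = log(-1/(C1 + 12*z))/4
 f(z) = log(-I*(-1/(C1 + 12*z))^(1/4))
 f(z) = log(I*(-1/(C1 + 12*z))^(1/4))


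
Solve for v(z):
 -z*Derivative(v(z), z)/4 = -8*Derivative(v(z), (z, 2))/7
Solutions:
 v(z) = C1 + C2*erfi(sqrt(7)*z/8)


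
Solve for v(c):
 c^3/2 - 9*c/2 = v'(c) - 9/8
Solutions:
 v(c) = C1 + c^4/8 - 9*c^2/4 + 9*c/8


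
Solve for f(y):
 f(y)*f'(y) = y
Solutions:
 f(y) = -sqrt(C1 + y^2)
 f(y) = sqrt(C1 + y^2)


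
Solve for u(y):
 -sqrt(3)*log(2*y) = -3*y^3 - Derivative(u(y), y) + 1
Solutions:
 u(y) = C1 - 3*y^4/4 + sqrt(3)*y*log(y) - sqrt(3)*y + y + sqrt(3)*y*log(2)


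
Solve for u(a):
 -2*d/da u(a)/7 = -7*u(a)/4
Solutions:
 u(a) = C1*exp(49*a/8)


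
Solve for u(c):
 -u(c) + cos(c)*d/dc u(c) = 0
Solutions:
 u(c) = C1*sqrt(sin(c) + 1)/sqrt(sin(c) - 1)


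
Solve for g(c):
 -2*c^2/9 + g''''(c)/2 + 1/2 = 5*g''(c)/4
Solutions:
 g(c) = C1 + C2*c + C3*exp(-sqrt(10)*c/2) + C4*exp(sqrt(10)*c/2) - 2*c^4/135 + 29*c^2/225


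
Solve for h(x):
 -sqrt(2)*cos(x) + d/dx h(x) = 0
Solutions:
 h(x) = C1 + sqrt(2)*sin(x)


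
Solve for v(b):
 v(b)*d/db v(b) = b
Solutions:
 v(b) = -sqrt(C1 + b^2)
 v(b) = sqrt(C1 + b^2)


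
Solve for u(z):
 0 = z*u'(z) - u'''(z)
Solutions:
 u(z) = C1 + Integral(C2*airyai(z) + C3*airybi(z), z)


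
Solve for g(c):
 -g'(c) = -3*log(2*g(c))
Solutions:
 -Integral(1/(log(_y) + log(2)), (_y, g(c)))/3 = C1 - c


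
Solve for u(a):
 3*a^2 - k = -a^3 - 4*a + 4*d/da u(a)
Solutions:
 u(a) = C1 + a^4/16 + a^3/4 + a^2/2 - a*k/4


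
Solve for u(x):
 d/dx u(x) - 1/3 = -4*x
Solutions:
 u(x) = C1 - 2*x^2 + x/3


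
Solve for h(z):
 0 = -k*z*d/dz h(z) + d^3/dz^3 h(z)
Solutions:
 h(z) = C1 + Integral(C2*airyai(k^(1/3)*z) + C3*airybi(k^(1/3)*z), z)


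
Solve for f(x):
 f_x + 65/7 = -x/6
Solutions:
 f(x) = C1 - x^2/12 - 65*x/7


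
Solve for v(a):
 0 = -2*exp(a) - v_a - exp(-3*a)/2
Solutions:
 v(a) = C1 - 2*exp(a) + exp(-3*a)/6


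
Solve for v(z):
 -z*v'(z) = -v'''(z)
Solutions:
 v(z) = C1 + Integral(C2*airyai(z) + C3*airybi(z), z)


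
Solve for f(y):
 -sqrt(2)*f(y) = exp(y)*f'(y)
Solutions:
 f(y) = C1*exp(sqrt(2)*exp(-y))


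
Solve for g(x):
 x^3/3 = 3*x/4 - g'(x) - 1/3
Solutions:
 g(x) = C1 - x^4/12 + 3*x^2/8 - x/3


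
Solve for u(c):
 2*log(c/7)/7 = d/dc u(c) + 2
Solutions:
 u(c) = C1 + 2*c*log(c)/7 - 16*c/7 - 2*c*log(7)/7


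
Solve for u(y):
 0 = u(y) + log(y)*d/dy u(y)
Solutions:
 u(y) = C1*exp(-li(y))


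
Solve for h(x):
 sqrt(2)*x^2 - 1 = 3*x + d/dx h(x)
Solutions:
 h(x) = C1 + sqrt(2)*x^3/3 - 3*x^2/2 - x


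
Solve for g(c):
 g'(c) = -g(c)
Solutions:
 g(c) = C1*exp(-c)


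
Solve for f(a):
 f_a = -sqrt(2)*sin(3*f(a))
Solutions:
 f(a) = -acos((-C1 - exp(6*sqrt(2)*a))/(C1 - exp(6*sqrt(2)*a)))/3 + 2*pi/3
 f(a) = acos((-C1 - exp(6*sqrt(2)*a))/(C1 - exp(6*sqrt(2)*a)))/3


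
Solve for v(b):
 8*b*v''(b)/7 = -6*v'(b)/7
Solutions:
 v(b) = C1 + C2*b^(1/4)


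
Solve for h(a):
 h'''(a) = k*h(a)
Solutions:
 h(a) = C1*exp(a*k^(1/3)) + C2*exp(a*k^(1/3)*(-1 + sqrt(3)*I)/2) + C3*exp(-a*k^(1/3)*(1 + sqrt(3)*I)/2)


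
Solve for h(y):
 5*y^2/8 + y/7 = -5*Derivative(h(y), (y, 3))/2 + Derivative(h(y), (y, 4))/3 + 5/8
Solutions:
 h(y) = C1 + C2*y + C3*y^2 + C4*exp(15*y/2) - y^5/240 - 13*y^4/2520 + 1471*y^3/37800


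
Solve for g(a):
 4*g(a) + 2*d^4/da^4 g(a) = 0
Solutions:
 g(a) = (C1*sin(2^(3/4)*a/2) + C2*cos(2^(3/4)*a/2))*exp(-2^(3/4)*a/2) + (C3*sin(2^(3/4)*a/2) + C4*cos(2^(3/4)*a/2))*exp(2^(3/4)*a/2)


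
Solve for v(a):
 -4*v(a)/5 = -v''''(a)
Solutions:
 v(a) = C1*exp(-sqrt(2)*5^(3/4)*a/5) + C2*exp(sqrt(2)*5^(3/4)*a/5) + C3*sin(sqrt(2)*5^(3/4)*a/5) + C4*cos(sqrt(2)*5^(3/4)*a/5)


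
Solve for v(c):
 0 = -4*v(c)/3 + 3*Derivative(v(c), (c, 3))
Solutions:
 v(c) = C3*exp(2^(2/3)*3^(1/3)*c/3) + (C1*sin(2^(2/3)*3^(5/6)*c/6) + C2*cos(2^(2/3)*3^(5/6)*c/6))*exp(-2^(2/3)*3^(1/3)*c/6)


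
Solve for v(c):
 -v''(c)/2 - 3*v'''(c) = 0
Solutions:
 v(c) = C1 + C2*c + C3*exp(-c/6)


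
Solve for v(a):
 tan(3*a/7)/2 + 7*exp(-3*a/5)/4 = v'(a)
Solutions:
 v(a) = C1 + 7*log(tan(3*a/7)^2 + 1)/12 - 35*exp(-3*a/5)/12


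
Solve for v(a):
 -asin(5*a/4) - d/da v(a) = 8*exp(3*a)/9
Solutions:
 v(a) = C1 - a*asin(5*a/4) - sqrt(16 - 25*a^2)/5 - 8*exp(3*a)/27


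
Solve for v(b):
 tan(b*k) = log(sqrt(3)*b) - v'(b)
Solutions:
 v(b) = C1 + b*log(b) - b + b*log(3)/2 - Piecewise((-log(cos(b*k))/k, Ne(k, 0)), (0, True))


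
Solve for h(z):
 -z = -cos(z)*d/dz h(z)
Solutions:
 h(z) = C1 + Integral(z/cos(z), z)


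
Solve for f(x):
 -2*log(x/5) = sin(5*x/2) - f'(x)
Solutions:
 f(x) = C1 + 2*x*log(x) - 2*x*log(5) - 2*x - 2*cos(5*x/2)/5


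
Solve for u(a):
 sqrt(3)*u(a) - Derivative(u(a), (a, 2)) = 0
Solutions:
 u(a) = C1*exp(-3^(1/4)*a) + C2*exp(3^(1/4)*a)


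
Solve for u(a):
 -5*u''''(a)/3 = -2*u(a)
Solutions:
 u(a) = C1*exp(-5^(3/4)*6^(1/4)*a/5) + C2*exp(5^(3/4)*6^(1/4)*a/5) + C3*sin(5^(3/4)*6^(1/4)*a/5) + C4*cos(5^(3/4)*6^(1/4)*a/5)


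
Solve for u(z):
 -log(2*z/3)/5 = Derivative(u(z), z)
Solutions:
 u(z) = C1 - z*log(z)/5 - z*log(2)/5 + z/5 + z*log(3)/5


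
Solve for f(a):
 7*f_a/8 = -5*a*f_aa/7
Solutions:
 f(a) = C1 + C2/a^(9/40)


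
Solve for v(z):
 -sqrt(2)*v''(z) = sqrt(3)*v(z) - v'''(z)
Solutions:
 v(z) = C1*exp(z*(-2^(2/3)*(4*sqrt(2) + 27*sqrt(3) + sqrt(-32 + (4*sqrt(2) + 27*sqrt(3))^2))^(1/3) - 4*2^(1/3)/(4*sqrt(2) + 27*sqrt(3) + sqrt(-32 + (4*sqrt(2) + 27*sqrt(3))^2))^(1/3) + 4*sqrt(2))/12)*sin(2^(1/3)*sqrt(3)*z*(-2^(1/3)*(4*sqrt(2) + 27*sqrt(3) + sqrt(-32 + 729*(-sqrt(3) - 4*sqrt(2)/27)^2))^(1/3) + 4/(4*sqrt(2) + 27*sqrt(3) + sqrt(-32 + 729*(-sqrt(3) - 4*sqrt(2)/27)^2))^(1/3))/12) + C2*exp(z*(-2^(2/3)*(4*sqrt(2) + 27*sqrt(3) + sqrt(-32 + (4*sqrt(2) + 27*sqrt(3))^2))^(1/3) - 4*2^(1/3)/(4*sqrt(2) + 27*sqrt(3) + sqrt(-32 + (4*sqrt(2) + 27*sqrt(3))^2))^(1/3) + 4*sqrt(2))/12)*cos(2^(1/3)*sqrt(3)*z*(-2^(1/3)*(4*sqrt(2) + 27*sqrt(3) + sqrt(-32 + 729*(-sqrt(3) - 4*sqrt(2)/27)^2))^(1/3) + 4/(4*sqrt(2) + 27*sqrt(3) + sqrt(-32 + 729*(-sqrt(3) - 4*sqrt(2)/27)^2))^(1/3))/12) + C3*exp(z*(4*2^(1/3)/(4*sqrt(2) + 27*sqrt(3) + sqrt(-32 + (4*sqrt(2) + 27*sqrt(3))^2))^(1/3) + 2*sqrt(2) + 2^(2/3)*(4*sqrt(2) + 27*sqrt(3) + sqrt(-32 + (4*sqrt(2) + 27*sqrt(3))^2))^(1/3))/6)


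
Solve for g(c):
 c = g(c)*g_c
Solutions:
 g(c) = -sqrt(C1 + c^2)
 g(c) = sqrt(C1 + c^2)


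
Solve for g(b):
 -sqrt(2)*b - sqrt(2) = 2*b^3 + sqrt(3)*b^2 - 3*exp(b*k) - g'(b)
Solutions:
 g(b) = C1 + b^4/2 + sqrt(3)*b^3/3 + sqrt(2)*b^2/2 + sqrt(2)*b - 3*exp(b*k)/k


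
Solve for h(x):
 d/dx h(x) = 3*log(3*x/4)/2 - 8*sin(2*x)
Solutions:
 h(x) = C1 + 3*x*log(x)/2 - 3*x*log(2) - 3*x/2 + 3*x*log(3)/2 + 4*cos(2*x)


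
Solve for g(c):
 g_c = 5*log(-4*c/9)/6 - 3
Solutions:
 g(c) = C1 + 5*c*log(-c)/6 + c*(-23 - 10*log(3) + 10*log(2))/6


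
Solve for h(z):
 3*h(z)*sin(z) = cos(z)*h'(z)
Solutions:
 h(z) = C1/cos(z)^3


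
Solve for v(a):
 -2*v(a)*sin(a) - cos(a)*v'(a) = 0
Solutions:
 v(a) = C1*cos(a)^2


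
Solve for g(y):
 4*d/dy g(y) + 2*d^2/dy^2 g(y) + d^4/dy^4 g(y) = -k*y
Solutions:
 g(y) = C1 + C2*exp(-6^(1/3)*y*(-(9 + sqrt(87))^(1/3) + 6^(1/3)/(9 + sqrt(87))^(1/3))/6)*sin(2^(1/3)*3^(1/6)*y*(3*2^(1/3)/(9 + sqrt(87))^(1/3) + 3^(2/3)*(9 + sqrt(87))^(1/3))/6) + C3*exp(-6^(1/3)*y*(-(9 + sqrt(87))^(1/3) + 6^(1/3)/(9 + sqrt(87))^(1/3))/6)*cos(2^(1/3)*3^(1/6)*y*(3*2^(1/3)/(9 + sqrt(87))^(1/3) + 3^(2/3)*(9 + sqrt(87))^(1/3))/6) + C4*exp(6^(1/3)*y*(-(9 + sqrt(87))^(1/3) + 6^(1/3)/(9 + sqrt(87))^(1/3))/3) - k*y^2/8 + k*y/8


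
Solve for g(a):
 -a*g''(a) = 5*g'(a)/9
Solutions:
 g(a) = C1 + C2*a^(4/9)


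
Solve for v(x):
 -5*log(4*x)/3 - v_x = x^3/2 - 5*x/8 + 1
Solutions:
 v(x) = C1 - x^4/8 + 5*x^2/16 - 5*x*log(x)/3 - 10*x*log(2)/3 + 2*x/3


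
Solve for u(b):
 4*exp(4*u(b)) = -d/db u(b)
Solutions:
 u(b) = log(-I*(1/(C1 + 16*b))^(1/4))
 u(b) = log(I*(1/(C1 + 16*b))^(1/4))
 u(b) = log(-(1/(C1 + 16*b))^(1/4))
 u(b) = log(1/(C1 + 16*b))/4


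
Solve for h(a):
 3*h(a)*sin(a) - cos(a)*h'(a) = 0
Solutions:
 h(a) = C1/cos(a)^3


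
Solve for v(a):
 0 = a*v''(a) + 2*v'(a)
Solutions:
 v(a) = C1 + C2/a


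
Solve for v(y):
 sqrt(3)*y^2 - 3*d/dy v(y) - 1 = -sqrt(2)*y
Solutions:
 v(y) = C1 + sqrt(3)*y^3/9 + sqrt(2)*y^2/6 - y/3


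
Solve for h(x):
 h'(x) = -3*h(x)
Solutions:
 h(x) = C1*exp(-3*x)


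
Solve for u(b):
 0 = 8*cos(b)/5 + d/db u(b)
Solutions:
 u(b) = C1 - 8*sin(b)/5


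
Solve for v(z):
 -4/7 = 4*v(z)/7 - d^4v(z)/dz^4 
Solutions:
 v(z) = C1*exp(-sqrt(2)*7^(3/4)*z/7) + C2*exp(sqrt(2)*7^(3/4)*z/7) + C3*sin(sqrt(2)*7^(3/4)*z/7) + C4*cos(sqrt(2)*7^(3/4)*z/7) - 1


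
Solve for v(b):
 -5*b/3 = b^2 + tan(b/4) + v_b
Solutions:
 v(b) = C1 - b^3/3 - 5*b^2/6 + 4*log(cos(b/4))


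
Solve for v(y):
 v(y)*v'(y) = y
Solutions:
 v(y) = -sqrt(C1 + y^2)
 v(y) = sqrt(C1 + y^2)


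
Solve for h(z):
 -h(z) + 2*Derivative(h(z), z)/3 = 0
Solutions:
 h(z) = C1*exp(3*z/2)


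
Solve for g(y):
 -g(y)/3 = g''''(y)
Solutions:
 g(y) = (C1*sin(sqrt(2)*3^(3/4)*y/6) + C2*cos(sqrt(2)*3^(3/4)*y/6))*exp(-sqrt(2)*3^(3/4)*y/6) + (C3*sin(sqrt(2)*3^(3/4)*y/6) + C4*cos(sqrt(2)*3^(3/4)*y/6))*exp(sqrt(2)*3^(3/4)*y/6)


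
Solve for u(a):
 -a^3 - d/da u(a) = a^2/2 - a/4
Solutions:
 u(a) = C1 - a^4/4 - a^3/6 + a^2/8


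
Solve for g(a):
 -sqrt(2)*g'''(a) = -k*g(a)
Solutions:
 g(a) = C1*exp(2^(5/6)*a*k^(1/3)/2) + C2*exp(2^(5/6)*a*k^(1/3)*(-1 + sqrt(3)*I)/4) + C3*exp(-2^(5/6)*a*k^(1/3)*(1 + sqrt(3)*I)/4)


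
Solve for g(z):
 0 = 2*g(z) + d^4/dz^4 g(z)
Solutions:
 g(z) = (C1*sin(2^(3/4)*z/2) + C2*cos(2^(3/4)*z/2))*exp(-2^(3/4)*z/2) + (C3*sin(2^(3/4)*z/2) + C4*cos(2^(3/4)*z/2))*exp(2^(3/4)*z/2)


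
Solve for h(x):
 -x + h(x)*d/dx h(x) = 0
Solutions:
 h(x) = -sqrt(C1 + x^2)
 h(x) = sqrt(C1 + x^2)


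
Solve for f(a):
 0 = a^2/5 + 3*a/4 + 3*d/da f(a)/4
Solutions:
 f(a) = C1 - 4*a^3/45 - a^2/2


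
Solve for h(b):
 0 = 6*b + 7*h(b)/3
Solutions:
 h(b) = -18*b/7


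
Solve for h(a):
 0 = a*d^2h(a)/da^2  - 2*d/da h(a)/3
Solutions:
 h(a) = C1 + C2*a^(5/3)


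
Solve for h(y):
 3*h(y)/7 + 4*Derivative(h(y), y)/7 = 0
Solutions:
 h(y) = C1*exp(-3*y/4)


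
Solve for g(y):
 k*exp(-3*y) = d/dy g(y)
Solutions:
 g(y) = C1 - k*exp(-3*y)/3


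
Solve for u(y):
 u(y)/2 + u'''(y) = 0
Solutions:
 u(y) = C3*exp(-2^(2/3)*y/2) + (C1*sin(2^(2/3)*sqrt(3)*y/4) + C2*cos(2^(2/3)*sqrt(3)*y/4))*exp(2^(2/3)*y/4)


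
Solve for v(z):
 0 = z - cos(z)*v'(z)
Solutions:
 v(z) = C1 + Integral(z/cos(z), z)


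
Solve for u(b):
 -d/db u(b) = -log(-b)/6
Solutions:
 u(b) = C1 + b*log(-b)/6 - b/6


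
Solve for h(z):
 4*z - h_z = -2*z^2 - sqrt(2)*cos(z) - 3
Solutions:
 h(z) = C1 + 2*z^3/3 + 2*z^2 + 3*z + sqrt(2)*sin(z)


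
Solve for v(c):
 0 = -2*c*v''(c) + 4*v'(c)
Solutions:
 v(c) = C1 + C2*c^3


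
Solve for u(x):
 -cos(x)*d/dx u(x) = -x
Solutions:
 u(x) = C1 + Integral(x/cos(x), x)


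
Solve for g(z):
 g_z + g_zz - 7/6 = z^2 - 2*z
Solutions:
 g(z) = C1 + C2*exp(-z) + z^3/3 - 2*z^2 + 31*z/6


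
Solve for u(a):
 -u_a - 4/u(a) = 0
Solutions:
 u(a) = -sqrt(C1 - 8*a)
 u(a) = sqrt(C1 - 8*a)


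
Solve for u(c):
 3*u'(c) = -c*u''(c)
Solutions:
 u(c) = C1 + C2/c^2


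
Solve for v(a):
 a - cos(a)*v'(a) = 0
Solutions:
 v(a) = C1 + Integral(a/cos(a), a)


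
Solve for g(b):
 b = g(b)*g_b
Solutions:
 g(b) = -sqrt(C1 + b^2)
 g(b) = sqrt(C1 + b^2)


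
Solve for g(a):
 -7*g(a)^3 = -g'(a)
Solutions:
 g(a) = -sqrt(2)*sqrt(-1/(C1 + 7*a))/2
 g(a) = sqrt(2)*sqrt(-1/(C1 + 7*a))/2


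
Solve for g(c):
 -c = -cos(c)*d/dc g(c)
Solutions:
 g(c) = C1 + Integral(c/cos(c), c)


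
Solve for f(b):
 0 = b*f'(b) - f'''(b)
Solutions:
 f(b) = C1 + Integral(C2*airyai(b) + C3*airybi(b), b)


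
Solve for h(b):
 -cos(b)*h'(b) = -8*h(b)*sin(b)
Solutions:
 h(b) = C1/cos(b)^8


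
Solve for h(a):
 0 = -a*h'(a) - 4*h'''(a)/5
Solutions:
 h(a) = C1 + Integral(C2*airyai(-10^(1/3)*a/2) + C3*airybi(-10^(1/3)*a/2), a)


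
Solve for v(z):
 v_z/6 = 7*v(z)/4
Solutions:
 v(z) = C1*exp(21*z/2)


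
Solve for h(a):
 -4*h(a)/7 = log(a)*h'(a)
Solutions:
 h(a) = C1*exp(-4*li(a)/7)


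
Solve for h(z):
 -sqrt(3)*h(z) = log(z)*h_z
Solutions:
 h(z) = C1*exp(-sqrt(3)*li(z))


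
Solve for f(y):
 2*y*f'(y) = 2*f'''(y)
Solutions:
 f(y) = C1 + Integral(C2*airyai(y) + C3*airybi(y), y)


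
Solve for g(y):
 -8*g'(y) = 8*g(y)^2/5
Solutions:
 g(y) = 5/(C1 + y)


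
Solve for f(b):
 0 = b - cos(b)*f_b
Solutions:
 f(b) = C1 + Integral(b/cos(b), b)


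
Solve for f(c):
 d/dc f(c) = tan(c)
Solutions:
 f(c) = C1 - log(cos(c))


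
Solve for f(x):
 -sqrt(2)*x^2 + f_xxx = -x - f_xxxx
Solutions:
 f(x) = C1 + C2*x + C3*x^2 + C4*exp(-x) + sqrt(2)*x^5/60 - x^4*(1 + 2*sqrt(2))/24 + x^3*(1 + 2*sqrt(2))/6


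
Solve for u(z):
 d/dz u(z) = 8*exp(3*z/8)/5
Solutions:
 u(z) = C1 + 64*exp(3*z/8)/15


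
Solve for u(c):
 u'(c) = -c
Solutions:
 u(c) = C1 - c^2/2


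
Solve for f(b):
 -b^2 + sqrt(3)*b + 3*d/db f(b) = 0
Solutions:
 f(b) = C1 + b^3/9 - sqrt(3)*b^2/6


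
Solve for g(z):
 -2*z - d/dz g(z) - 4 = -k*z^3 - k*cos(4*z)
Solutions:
 g(z) = C1 + k*z^4/4 + k*sin(4*z)/4 - z^2 - 4*z


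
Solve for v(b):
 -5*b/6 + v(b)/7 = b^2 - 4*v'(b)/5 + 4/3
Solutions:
 v(b) = C1*exp(-5*b/28) + 7*b^2 - 2177*b/30 + 31178/75


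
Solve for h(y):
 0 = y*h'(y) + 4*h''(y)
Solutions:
 h(y) = C1 + C2*erf(sqrt(2)*y/4)


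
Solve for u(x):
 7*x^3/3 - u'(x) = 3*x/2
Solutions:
 u(x) = C1 + 7*x^4/12 - 3*x^2/4


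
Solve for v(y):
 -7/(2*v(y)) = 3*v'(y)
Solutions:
 v(y) = -sqrt(C1 - 21*y)/3
 v(y) = sqrt(C1 - 21*y)/3


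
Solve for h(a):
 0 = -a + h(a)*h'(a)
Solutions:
 h(a) = -sqrt(C1 + a^2)
 h(a) = sqrt(C1 + a^2)


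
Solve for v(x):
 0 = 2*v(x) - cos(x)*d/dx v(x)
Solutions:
 v(x) = C1*(sin(x) + 1)/(sin(x) - 1)


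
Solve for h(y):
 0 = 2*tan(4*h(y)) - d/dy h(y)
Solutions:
 h(y) = -asin(C1*exp(8*y))/4 + pi/4
 h(y) = asin(C1*exp(8*y))/4


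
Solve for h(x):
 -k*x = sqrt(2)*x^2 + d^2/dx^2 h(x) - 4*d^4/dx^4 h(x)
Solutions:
 h(x) = C1 + C2*x + C3*exp(-x/2) + C4*exp(x/2) - k*x^3/6 - sqrt(2)*x^4/12 - 4*sqrt(2)*x^2


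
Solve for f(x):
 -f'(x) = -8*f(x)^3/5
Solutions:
 f(x) = -sqrt(10)*sqrt(-1/(C1 + 8*x))/2
 f(x) = sqrt(10)*sqrt(-1/(C1 + 8*x))/2


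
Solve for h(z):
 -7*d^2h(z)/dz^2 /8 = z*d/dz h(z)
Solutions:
 h(z) = C1 + C2*erf(2*sqrt(7)*z/7)


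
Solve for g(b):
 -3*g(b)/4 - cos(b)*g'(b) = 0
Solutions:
 g(b) = C1*(sin(b) - 1)^(3/8)/(sin(b) + 1)^(3/8)


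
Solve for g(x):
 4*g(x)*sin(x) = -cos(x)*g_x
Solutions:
 g(x) = C1*cos(x)^4


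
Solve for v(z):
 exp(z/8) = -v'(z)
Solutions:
 v(z) = C1 - 8*exp(z/8)


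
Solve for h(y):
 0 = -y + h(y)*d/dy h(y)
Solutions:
 h(y) = -sqrt(C1 + y^2)
 h(y) = sqrt(C1 + y^2)


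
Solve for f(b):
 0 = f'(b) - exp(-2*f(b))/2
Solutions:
 f(b) = log(-sqrt(C1 + b))
 f(b) = log(C1 + b)/2


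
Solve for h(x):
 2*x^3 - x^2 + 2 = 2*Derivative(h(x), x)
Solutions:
 h(x) = C1 + x^4/4 - x^3/6 + x


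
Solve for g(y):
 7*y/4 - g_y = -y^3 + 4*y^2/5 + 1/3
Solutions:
 g(y) = C1 + y^4/4 - 4*y^3/15 + 7*y^2/8 - y/3


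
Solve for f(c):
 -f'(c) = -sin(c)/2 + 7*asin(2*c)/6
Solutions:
 f(c) = C1 - 7*c*asin(2*c)/6 - 7*sqrt(1 - 4*c^2)/12 - cos(c)/2


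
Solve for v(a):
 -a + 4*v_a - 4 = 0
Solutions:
 v(a) = C1 + a^2/8 + a


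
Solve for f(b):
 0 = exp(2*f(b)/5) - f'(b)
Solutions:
 f(b) = 5*log(-sqrt(-1/(C1 + b))) - 5*log(2) + 5*log(10)/2
 f(b) = 5*log(-1/(C1 + b))/2 - 5*log(2) + 5*log(10)/2


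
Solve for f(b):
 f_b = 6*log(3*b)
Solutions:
 f(b) = C1 + 6*b*log(b) - 6*b + b*log(729)


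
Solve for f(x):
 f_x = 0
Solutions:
 f(x) = C1


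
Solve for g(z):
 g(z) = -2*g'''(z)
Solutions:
 g(z) = C3*exp(-2^(2/3)*z/2) + (C1*sin(2^(2/3)*sqrt(3)*z/4) + C2*cos(2^(2/3)*sqrt(3)*z/4))*exp(2^(2/3)*z/4)


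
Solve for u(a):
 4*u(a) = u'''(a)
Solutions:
 u(a) = C3*exp(2^(2/3)*a) + (C1*sin(2^(2/3)*sqrt(3)*a/2) + C2*cos(2^(2/3)*sqrt(3)*a/2))*exp(-2^(2/3)*a/2)


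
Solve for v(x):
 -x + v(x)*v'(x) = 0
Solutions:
 v(x) = -sqrt(C1 + x^2)
 v(x) = sqrt(C1 + x^2)


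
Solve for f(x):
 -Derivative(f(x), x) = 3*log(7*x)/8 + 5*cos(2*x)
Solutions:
 f(x) = C1 - 3*x*log(x)/8 - 3*x*log(7)/8 + 3*x/8 - 5*sin(2*x)/2


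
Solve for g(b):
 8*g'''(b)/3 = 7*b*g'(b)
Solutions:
 g(b) = C1 + Integral(C2*airyai(21^(1/3)*b/2) + C3*airybi(21^(1/3)*b/2), b)


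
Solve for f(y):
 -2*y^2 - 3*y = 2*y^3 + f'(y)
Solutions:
 f(y) = C1 - y^4/2 - 2*y^3/3 - 3*y^2/2


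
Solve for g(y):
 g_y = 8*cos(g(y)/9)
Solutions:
 -8*y - 9*log(sin(g(y)/9) - 1)/2 + 9*log(sin(g(y)/9) + 1)/2 = C1


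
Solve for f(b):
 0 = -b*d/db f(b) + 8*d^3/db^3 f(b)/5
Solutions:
 f(b) = C1 + Integral(C2*airyai(5^(1/3)*b/2) + C3*airybi(5^(1/3)*b/2), b)


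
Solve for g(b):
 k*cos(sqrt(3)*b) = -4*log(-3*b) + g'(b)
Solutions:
 g(b) = C1 + 4*b*log(-b) - 4*b + 4*b*log(3) + sqrt(3)*k*sin(sqrt(3)*b)/3


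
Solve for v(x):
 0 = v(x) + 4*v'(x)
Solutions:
 v(x) = C1*exp(-x/4)


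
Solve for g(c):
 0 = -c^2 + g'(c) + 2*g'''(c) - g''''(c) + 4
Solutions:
 g(c) = C1 + C2*exp(c*(-2^(2/3)*(3*sqrt(177) + 43)^(1/3) - 8*2^(1/3)/(3*sqrt(177) + 43)^(1/3) + 8)/12)*sin(2^(1/3)*sqrt(3)*c*(-2^(1/3)*(3*sqrt(177) + 43)^(1/3) + 8/(3*sqrt(177) + 43)^(1/3))/12) + C3*exp(c*(-2^(2/3)*(3*sqrt(177) + 43)^(1/3) - 8*2^(1/3)/(3*sqrt(177) + 43)^(1/3) + 8)/12)*cos(2^(1/3)*sqrt(3)*c*(-2^(1/3)*(3*sqrt(177) + 43)^(1/3) + 8/(3*sqrt(177) + 43)^(1/3))/12) + C4*exp(c*(8*2^(1/3)/(3*sqrt(177) + 43)^(1/3) + 4 + 2^(2/3)*(3*sqrt(177) + 43)^(1/3))/6) + c^3/3 - 8*c


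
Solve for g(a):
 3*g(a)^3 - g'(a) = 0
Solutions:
 g(a) = -sqrt(2)*sqrt(-1/(C1 + 3*a))/2
 g(a) = sqrt(2)*sqrt(-1/(C1 + 3*a))/2


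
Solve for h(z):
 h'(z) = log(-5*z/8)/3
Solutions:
 h(z) = C1 + z*log(-z)/3 + z*(-log(2) - 1/3 + log(5)/3)


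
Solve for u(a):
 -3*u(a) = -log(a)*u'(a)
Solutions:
 u(a) = C1*exp(3*li(a))


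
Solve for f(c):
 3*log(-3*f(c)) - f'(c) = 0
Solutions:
 -Integral(1/(log(-_y) + log(3)), (_y, f(c)))/3 = C1 - c


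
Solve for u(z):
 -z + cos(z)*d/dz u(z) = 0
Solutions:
 u(z) = C1 + Integral(z/cos(z), z)


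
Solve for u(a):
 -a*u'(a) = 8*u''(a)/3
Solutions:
 u(a) = C1 + C2*erf(sqrt(3)*a/4)


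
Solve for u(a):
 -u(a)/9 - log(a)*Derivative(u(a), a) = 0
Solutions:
 u(a) = C1*exp(-li(a)/9)


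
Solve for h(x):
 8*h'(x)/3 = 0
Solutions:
 h(x) = C1


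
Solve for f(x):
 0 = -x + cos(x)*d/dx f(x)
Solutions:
 f(x) = C1 + Integral(x/cos(x), x)


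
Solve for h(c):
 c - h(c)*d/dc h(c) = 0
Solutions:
 h(c) = -sqrt(C1 + c^2)
 h(c) = sqrt(C1 + c^2)


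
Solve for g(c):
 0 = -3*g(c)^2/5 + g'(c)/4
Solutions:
 g(c) = -5/(C1 + 12*c)


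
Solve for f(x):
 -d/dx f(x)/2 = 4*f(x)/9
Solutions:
 f(x) = C1*exp(-8*x/9)


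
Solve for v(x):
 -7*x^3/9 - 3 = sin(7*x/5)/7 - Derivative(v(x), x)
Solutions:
 v(x) = C1 + 7*x^4/36 + 3*x - 5*cos(7*x/5)/49


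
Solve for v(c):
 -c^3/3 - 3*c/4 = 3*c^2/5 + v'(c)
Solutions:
 v(c) = C1 - c^4/12 - c^3/5 - 3*c^2/8


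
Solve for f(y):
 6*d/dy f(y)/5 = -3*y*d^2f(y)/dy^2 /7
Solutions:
 f(y) = C1 + C2/y^(9/5)


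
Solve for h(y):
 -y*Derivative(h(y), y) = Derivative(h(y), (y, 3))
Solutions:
 h(y) = C1 + Integral(C2*airyai(-y) + C3*airybi(-y), y)


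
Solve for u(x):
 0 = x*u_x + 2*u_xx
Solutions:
 u(x) = C1 + C2*erf(x/2)


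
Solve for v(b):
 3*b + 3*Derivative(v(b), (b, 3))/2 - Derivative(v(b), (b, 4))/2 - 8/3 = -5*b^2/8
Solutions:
 v(b) = C1 + C2*b + C3*b^2 + C4*exp(3*b) - b^5/144 - 41*b^4/432 + 55*b^3/324


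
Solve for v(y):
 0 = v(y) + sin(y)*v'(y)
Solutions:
 v(y) = C1*sqrt(cos(y) + 1)/sqrt(cos(y) - 1)


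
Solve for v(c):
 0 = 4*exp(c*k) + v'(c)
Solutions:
 v(c) = C1 - 4*exp(c*k)/k


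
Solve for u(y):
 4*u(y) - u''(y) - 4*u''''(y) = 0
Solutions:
 u(y) = C1*exp(-sqrt(2)*y*sqrt(-1 + sqrt(65))/4) + C2*exp(sqrt(2)*y*sqrt(-1 + sqrt(65))/4) + C3*sin(sqrt(2)*y*sqrt(1 + sqrt(65))/4) + C4*cos(sqrt(2)*y*sqrt(1 + sqrt(65))/4)


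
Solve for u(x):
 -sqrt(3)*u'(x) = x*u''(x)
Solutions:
 u(x) = C1 + C2*x^(1 - sqrt(3))


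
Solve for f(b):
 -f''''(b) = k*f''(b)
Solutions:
 f(b) = C1 + C2*b + C3*exp(-b*sqrt(-k)) + C4*exp(b*sqrt(-k))


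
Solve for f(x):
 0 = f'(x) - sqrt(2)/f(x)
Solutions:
 f(x) = -sqrt(C1 + 2*sqrt(2)*x)
 f(x) = sqrt(C1 + 2*sqrt(2)*x)


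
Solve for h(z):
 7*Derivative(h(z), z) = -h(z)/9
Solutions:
 h(z) = C1*exp(-z/63)


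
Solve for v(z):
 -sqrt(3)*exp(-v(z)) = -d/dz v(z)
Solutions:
 v(z) = log(C1 + sqrt(3)*z)


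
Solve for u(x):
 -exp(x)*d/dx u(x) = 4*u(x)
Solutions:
 u(x) = C1*exp(4*exp(-x))


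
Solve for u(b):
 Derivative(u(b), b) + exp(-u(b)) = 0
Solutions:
 u(b) = log(C1 - b)


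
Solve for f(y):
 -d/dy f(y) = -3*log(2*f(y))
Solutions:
 -Integral(1/(log(_y) + log(2)), (_y, f(y)))/3 = C1 - y


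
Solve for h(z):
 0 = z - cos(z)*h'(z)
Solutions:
 h(z) = C1 + Integral(z/cos(z), z)


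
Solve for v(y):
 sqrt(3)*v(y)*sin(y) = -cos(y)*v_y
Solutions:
 v(y) = C1*cos(y)^(sqrt(3))


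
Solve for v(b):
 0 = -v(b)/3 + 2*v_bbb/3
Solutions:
 v(b) = C3*exp(2^(2/3)*b/2) + (C1*sin(2^(2/3)*sqrt(3)*b/4) + C2*cos(2^(2/3)*sqrt(3)*b/4))*exp(-2^(2/3)*b/4)


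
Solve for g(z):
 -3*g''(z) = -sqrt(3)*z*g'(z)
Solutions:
 g(z) = C1 + C2*erfi(sqrt(2)*3^(3/4)*z/6)


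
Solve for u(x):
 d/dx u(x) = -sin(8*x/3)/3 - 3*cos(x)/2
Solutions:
 u(x) = C1 - 3*sin(x)/2 + cos(8*x/3)/8


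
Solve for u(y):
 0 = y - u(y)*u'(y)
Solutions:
 u(y) = -sqrt(C1 + y^2)
 u(y) = sqrt(C1 + y^2)


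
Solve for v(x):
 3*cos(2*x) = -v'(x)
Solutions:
 v(x) = C1 - 3*sin(2*x)/2


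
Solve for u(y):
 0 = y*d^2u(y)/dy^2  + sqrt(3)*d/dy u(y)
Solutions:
 u(y) = C1 + C2*y^(1 - sqrt(3))


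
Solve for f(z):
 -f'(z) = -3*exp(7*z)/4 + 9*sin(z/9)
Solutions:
 f(z) = C1 + 3*exp(7*z)/28 + 81*cos(z/9)


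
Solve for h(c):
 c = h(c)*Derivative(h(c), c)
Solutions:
 h(c) = -sqrt(C1 + c^2)
 h(c) = sqrt(C1 + c^2)


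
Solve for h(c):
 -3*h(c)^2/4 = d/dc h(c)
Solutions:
 h(c) = 4/(C1 + 3*c)


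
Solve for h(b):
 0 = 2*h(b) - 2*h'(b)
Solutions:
 h(b) = C1*exp(b)


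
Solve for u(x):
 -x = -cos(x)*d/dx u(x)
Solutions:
 u(x) = C1 + Integral(x/cos(x), x)


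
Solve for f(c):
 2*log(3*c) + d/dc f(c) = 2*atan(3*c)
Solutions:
 f(c) = C1 - 2*c*log(c) + 2*c*atan(3*c) - 2*c*log(3) + 2*c - log(9*c^2 + 1)/3


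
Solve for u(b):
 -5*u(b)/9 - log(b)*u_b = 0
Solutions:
 u(b) = C1*exp(-5*li(b)/9)


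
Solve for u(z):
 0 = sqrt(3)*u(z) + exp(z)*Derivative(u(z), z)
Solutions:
 u(z) = C1*exp(sqrt(3)*exp(-z))


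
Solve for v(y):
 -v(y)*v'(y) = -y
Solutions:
 v(y) = -sqrt(C1 + y^2)
 v(y) = sqrt(C1 + y^2)


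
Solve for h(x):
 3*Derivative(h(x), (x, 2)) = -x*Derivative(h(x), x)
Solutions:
 h(x) = C1 + C2*erf(sqrt(6)*x/6)


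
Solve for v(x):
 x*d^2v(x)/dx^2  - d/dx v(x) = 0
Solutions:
 v(x) = C1 + C2*x^2


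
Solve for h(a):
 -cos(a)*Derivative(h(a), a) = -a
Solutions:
 h(a) = C1 + Integral(a/cos(a), a)


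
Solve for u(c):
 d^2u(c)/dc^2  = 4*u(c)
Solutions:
 u(c) = C1*exp(-2*c) + C2*exp(2*c)


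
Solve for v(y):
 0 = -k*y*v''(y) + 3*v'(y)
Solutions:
 v(y) = C1 + y^(((re(k) + 3)*re(k) + im(k)^2)/(re(k)^2 + im(k)^2))*(C2*sin(3*log(y)*Abs(im(k))/(re(k)^2 + im(k)^2)) + C3*cos(3*log(y)*im(k)/(re(k)^2 + im(k)^2)))


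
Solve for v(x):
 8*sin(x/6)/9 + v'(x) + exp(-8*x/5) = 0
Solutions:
 v(x) = C1 + 16*cos(x/6)/3 + 5*exp(-8*x/5)/8


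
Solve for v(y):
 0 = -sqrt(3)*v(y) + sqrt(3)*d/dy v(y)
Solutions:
 v(y) = C1*exp(y)


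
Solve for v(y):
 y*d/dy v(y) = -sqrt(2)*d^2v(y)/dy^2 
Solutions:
 v(y) = C1 + C2*erf(2^(1/4)*y/2)


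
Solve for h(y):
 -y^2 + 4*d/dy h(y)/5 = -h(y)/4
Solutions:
 h(y) = C1*exp(-5*y/16) + 4*y^2 - 128*y/5 + 2048/25


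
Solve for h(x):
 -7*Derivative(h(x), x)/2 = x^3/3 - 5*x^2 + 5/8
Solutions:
 h(x) = C1 - x^4/42 + 10*x^3/21 - 5*x/28


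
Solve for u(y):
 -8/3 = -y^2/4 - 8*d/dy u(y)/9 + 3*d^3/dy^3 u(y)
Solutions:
 u(y) = C1 + C2*exp(-2*sqrt(6)*y/9) + C3*exp(2*sqrt(6)*y/9) - 3*y^3/32 + 141*y/128


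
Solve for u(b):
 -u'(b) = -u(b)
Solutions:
 u(b) = C1*exp(b)


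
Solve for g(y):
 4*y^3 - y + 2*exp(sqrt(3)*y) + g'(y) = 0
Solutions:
 g(y) = C1 - y^4 + y^2/2 - 2*sqrt(3)*exp(sqrt(3)*y)/3


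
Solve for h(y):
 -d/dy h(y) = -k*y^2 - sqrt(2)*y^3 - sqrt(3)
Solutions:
 h(y) = C1 + k*y^3/3 + sqrt(2)*y^4/4 + sqrt(3)*y


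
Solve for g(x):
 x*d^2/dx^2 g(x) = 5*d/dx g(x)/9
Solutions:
 g(x) = C1 + C2*x^(14/9)


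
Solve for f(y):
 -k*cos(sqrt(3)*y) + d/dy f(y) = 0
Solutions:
 f(y) = C1 + sqrt(3)*k*sin(sqrt(3)*y)/3


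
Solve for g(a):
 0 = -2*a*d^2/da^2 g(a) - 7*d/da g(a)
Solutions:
 g(a) = C1 + C2/a^(5/2)


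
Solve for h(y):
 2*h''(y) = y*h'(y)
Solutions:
 h(y) = C1 + C2*erfi(y/2)


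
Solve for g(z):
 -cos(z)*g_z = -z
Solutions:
 g(z) = C1 + Integral(z/cos(z), z)


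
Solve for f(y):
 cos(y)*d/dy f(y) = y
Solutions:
 f(y) = C1 + Integral(y/cos(y), y)


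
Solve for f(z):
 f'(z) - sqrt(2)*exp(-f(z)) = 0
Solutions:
 f(z) = log(C1 + sqrt(2)*z)


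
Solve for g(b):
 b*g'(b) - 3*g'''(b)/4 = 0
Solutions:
 g(b) = C1 + Integral(C2*airyai(6^(2/3)*b/3) + C3*airybi(6^(2/3)*b/3), b)


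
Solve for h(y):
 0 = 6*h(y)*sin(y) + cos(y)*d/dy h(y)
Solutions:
 h(y) = C1*cos(y)^6


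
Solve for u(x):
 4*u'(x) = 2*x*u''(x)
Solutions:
 u(x) = C1 + C2*x^3


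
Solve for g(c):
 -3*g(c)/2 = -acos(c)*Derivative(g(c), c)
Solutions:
 g(c) = C1*exp(3*Integral(1/acos(c), c)/2)


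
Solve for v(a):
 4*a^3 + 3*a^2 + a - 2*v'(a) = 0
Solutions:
 v(a) = C1 + a^4/2 + a^3/2 + a^2/4


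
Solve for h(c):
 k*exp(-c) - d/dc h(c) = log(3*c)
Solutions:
 h(c) = C1 - c*log(c) + c*(1 - log(3)) - k*exp(-c)


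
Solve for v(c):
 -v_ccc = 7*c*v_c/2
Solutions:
 v(c) = C1 + Integral(C2*airyai(-2^(2/3)*7^(1/3)*c/2) + C3*airybi(-2^(2/3)*7^(1/3)*c/2), c)


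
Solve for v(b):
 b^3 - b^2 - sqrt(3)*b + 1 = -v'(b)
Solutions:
 v(b) = C1 - b^4/4 + b^3/3 + sqrt(3)*b^2/2 - b


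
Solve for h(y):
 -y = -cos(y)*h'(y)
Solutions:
 h(y) = C1 + Integral(y/cos(y), y)


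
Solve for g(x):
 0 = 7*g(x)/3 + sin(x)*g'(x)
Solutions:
 g(x) = C1*(cos(x) + 1)^(7/6)/(cos(x) - 1)^(7/6)


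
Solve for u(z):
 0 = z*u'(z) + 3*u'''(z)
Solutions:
 u(z) = C1 + Integral(C2*airyai(-3^(2/3)*z/3) + C3*airybi(-3^(2/3)*z/3), z)


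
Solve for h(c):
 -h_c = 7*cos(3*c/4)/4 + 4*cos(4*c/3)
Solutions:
 h(c) = C1 - 7*sin(3*c/4)/3 - 3*sin(4*c/3)


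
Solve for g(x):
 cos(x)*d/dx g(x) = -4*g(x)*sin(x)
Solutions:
 g(x) = C1*cos(x)^4


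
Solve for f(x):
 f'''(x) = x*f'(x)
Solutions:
 f(x) = C1 + Integral(C2*airyai(x) + C3*airybi(x), x)


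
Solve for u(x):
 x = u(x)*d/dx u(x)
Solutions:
 u(x) = -sqrt(C1 + x^2)
 u(x) = sqrt(C1 + x^2)


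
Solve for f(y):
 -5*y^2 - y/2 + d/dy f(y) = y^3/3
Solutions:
 f(y) = C1 + y^4/12 + 5*y^3/3 + y^2/4


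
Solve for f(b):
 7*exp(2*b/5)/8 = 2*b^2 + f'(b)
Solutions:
 f(b) = C1 - 2*b^3/3 + 35*exp(2*b/5)/16


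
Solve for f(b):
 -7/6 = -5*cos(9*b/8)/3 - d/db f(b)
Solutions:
 f(b) = C1 + 7*b/6 - 40*sin(9*b/8)/27


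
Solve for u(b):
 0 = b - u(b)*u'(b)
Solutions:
 u(b) = -sqrt(C1 + b^2)
 u(b) = sqrt(C1 + b^2)


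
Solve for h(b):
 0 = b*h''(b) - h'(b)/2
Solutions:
 h(b) = C1 + C2*b^(3/2)


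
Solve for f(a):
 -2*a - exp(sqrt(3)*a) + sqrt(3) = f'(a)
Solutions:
 f(a) = C1 - a^2 + sqrt(3)*a - sqrt(3)*exp(sqrt(3)*a)/3


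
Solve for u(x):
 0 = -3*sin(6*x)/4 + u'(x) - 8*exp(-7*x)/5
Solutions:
 u(x) = C1 - cos(6*x)/8 - 8*exp(-7*x)/35


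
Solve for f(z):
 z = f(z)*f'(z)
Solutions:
 f(z) = -sqrt(C1 + z^2)
 f(z) = sqrt(C1 + z^2)


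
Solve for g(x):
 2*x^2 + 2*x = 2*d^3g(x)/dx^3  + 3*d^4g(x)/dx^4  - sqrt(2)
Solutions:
 g(x) = C1 + C2*x + C3*x^2 + C4*exp(-2*x/3) + x^5/60 - x^4/12 + x^3*(sqrt(2) + 6)/12


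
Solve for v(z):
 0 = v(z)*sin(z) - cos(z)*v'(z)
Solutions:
 v(z) = C1/cos(z)


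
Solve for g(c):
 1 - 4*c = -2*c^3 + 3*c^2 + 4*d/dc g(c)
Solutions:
 g(c) = C1 + c^4/8 - c^3/4 - c^2/2 + c/4


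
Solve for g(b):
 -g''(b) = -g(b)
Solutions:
 g(b) = C1*exp(-b) + C2*exp(b)
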